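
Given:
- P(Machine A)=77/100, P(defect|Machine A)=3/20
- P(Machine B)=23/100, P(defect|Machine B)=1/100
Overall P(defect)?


P(B) = Σ P(B|Aᵢ)×P(Aᵢ)
  3/20×77/100 = 231/2000
  1/100×23/100 = 23/10000
Sum = 589/5000

P(defect) = 589/5000 ≈ 11.78%


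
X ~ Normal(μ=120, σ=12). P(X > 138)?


z = (138-120)/12 = 1.5
P(X > 138) = 1 - P(Z ≤ 1.5) = 1 - 0.9332 = 0.0668

P(X > 138) ≈ 0.0668


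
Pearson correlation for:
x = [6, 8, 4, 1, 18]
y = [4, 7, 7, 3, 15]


n=5, Σx=37, Σy=36, Σxy=381, Σx²=441, Σy²=348
r = (5×381 - 37×36)/√((5×441 - 37²)(5×348 - 36²))
= 573/√(836×444) = 573/√371184 ≈ 573/609.2487 ≈ 0.9405

r ≈ 0.9405


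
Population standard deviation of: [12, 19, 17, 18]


Mean = 66/4 = 33/2
  (12-33/2)²=81/4
  (19-33/2)²=25/4
  (17-33/2)²=1/4
  (18-33/2)²=9/4
Σ(x-μ)² = 29
σ² = 29/4

σ = √(29/4) ≈ 2.6926


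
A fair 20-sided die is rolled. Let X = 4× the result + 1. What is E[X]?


E[die] = (1+20)/2 = 21/2
E[X] = 4×21/2 + 1 = 43

E[X] = 43


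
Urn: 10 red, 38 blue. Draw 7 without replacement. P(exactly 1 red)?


Hypergeometric: C(10,1)×C(38,6)/C(48,7)
= 10×2760681/73629072 = 418285/1115592

P(X=1) = 418285/1115592 ≈ 37.49%


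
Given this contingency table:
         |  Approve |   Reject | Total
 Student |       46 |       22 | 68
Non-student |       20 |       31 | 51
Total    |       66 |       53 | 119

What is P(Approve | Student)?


P(Approve | Student) = 46/(46+22) = 46/68 = 23/34

P(Approve|Student) = 23/34 ≈ 67.65%


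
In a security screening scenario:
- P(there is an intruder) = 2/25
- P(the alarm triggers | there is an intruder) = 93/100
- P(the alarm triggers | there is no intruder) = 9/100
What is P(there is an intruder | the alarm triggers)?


Using Bayes' theorem:
P(A|B) = P(B|A)·P(A) / P(B)

P(the alarm triggers) = 93/100 × 2/25 + 9/100 × 23/25
= 93/1250 + 207/2500 = 393/2500

P(there is an intruder|the alarm triggers) = (93/1250) / (393/2500) = 62/131

P(there is an intruder|the alarm triggers) = 62/131 ≈ 47.33%


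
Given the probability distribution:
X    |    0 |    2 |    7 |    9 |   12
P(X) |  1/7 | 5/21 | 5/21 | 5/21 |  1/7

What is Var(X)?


E[X] = 6
E[X²] = 1102/21
Var(X) = E[X²] - (E[X])² = 1102/21 - 36 = 346/21

Var(X) = 346/21 ≈ 16.4762


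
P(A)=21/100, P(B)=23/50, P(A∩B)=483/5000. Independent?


P(A)×P(B) = 483/5000
P(A∩B) = 483/5000
Equal ✓ → Independent

Yes, independent


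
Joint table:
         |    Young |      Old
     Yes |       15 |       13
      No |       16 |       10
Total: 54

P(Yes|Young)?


P(Yes|Young) = 15/(15+16) = 15/31

P = 15/31 ≈ 48.39%


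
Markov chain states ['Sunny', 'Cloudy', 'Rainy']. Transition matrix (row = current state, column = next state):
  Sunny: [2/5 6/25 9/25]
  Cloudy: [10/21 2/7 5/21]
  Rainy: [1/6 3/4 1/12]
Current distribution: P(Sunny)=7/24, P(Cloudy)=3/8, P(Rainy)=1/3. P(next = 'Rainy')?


P(next=Rainy) = Σᵢ P(now=i)×P(i→Rainy)
= 7/24×9/25 + 3/8×5/21 + 1/3×1/12
= 21/200 + 5/56 + 1/36 = 1399/6300

P = 1399/6300 ≈ 0.2221


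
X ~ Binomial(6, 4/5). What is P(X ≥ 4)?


P(X ≥ 4) = Σ P(X=i) for i=4..6
P(X=4) = 768/3125
P(X=5) = 6144/15625
P(X=6) = 4096/15625
Sum = 2816/3125

P(X ≥ 4) = 2816/3125 ≈ 90.11%


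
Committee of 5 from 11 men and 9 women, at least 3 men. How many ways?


Count by #men:
  3M,2W: C(11,3)×C(9,2)=5940
  4M,1W: C(11,4)×C(9,1)=2970
  5M,0W: C(11,5)×C(9,0)=462
Total = 9372

9372


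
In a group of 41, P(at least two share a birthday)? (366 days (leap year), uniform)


P(all different) = Π(366-i)/366 for i=0..40
= 0.097493
P(match) = 1 - 0.097493 = 0.902507

P ≈ 0.9025 ≈ 90.25%


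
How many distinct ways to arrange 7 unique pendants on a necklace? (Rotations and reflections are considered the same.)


Free circular arrangements: rotations and reflections both identified.
(n-1)!/2 = 6!/2 = 720/2 = 360

360


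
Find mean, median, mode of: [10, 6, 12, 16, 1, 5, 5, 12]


Sorted: [1, 5, 5, 6, 10, 12, 12, 16]
Mean = 67/8
Median = 8
Freq: {10: 1, 6: 1, 12: 2, 16: 1, 1: 1, 5: 2}
Mode: [5, 12]

Mean=67/8, Median=8, Mode=[5, 12]


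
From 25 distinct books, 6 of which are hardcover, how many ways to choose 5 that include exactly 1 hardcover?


Choose 1 of the 6 hardcovers and 4 of the other 19 books:
C(6,1)×C(19,4) = 6×3876 = 23256

23256


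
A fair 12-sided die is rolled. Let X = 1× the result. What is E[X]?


E[die] = (1+12)/2 = 13/2
E[X] = 1 × 13/2 = 13/2

E[X] = 13/2


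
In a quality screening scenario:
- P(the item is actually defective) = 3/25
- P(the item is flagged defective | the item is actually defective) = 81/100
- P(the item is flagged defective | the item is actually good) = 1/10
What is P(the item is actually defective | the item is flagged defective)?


Using Bayes' theorem:
P(A|B) = P(B|A)·P(A) / P(B)

P(the item is flagged defective) = 81/100 × 3/25 + 1/10 × 22/25
= 243/2500 + 11/125 = 463/2500

P(the item is actually defective|the item is flagged defective) = (243/2500) / (463/2500) = 243/463

P(the item is actually defective|the item is flagged defective) = 243/463 ≈ 52.48%


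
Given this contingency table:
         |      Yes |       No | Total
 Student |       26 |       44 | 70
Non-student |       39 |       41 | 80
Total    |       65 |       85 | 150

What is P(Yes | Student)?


P(Yes | Student) = 26/(26+44) = 26/70 = 13/35

P(Yes|Student) = 13/35 ≈ 37.14%


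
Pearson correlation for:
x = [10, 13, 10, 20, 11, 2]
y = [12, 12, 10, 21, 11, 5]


n=6, Σx=66, Σy=71, Σxy=927, Σx²=894, Σy²=975
r = (6×927 - 66×71)/√((6×894 - 66²)(6×975 - 71²))
= 876/√(1008×809) = 876/√815472 ≈ 876/903.0349 ≈ 0.9701

r ≈ 0.9701


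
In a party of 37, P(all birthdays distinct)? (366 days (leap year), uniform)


P(all different) = Π(366-i)/366 for i=0..36
= (366/366)×(365/366)×...×(330/366)
= 0.152077

P ≈ 0.1521 ≈ 15.21%


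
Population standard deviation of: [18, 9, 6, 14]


Mean = 47/4
  (18-47/4)²=625/16
  (9-47/4)²=121/16
  (6-47/4)²=529/16
  (14-47/4)²=81/16
Σ(x-μ)² = 339/4
σ² = (339/4)/4 = 339/16

σ = √(339/16) ≈ 4.6030


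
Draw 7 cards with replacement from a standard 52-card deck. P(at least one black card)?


P(not a black card) = 26/52 = 1/2
P(none in 7 draws) = (1/2)^7 = 1/128
P(≥1 black card) = 1 - 1/128 = 127/128

P = 127/128 ≈ 99.22%


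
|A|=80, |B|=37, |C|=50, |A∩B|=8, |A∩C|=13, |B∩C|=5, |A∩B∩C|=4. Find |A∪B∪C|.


|A∪B∪C| = 80+37+50-8-13-5+4 = 145

|A∪B∪C| = 145


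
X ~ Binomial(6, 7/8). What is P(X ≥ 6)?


P(X ≥ 6) = Σ P(X=i) for i=6..6
P(X=6) = 117649/262144
Sum = 117649/262144

P(X ≥ 6) = 117649/262144 ≈ 44.88%


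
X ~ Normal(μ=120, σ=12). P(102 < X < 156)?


z₁=(102-120)/12=-1.5, z₂=(156-120)/12=3.0
P = Φ(3.0) - Φ(-1.5) = 0.998650 - 0.066807 = 0.931843 ≈ 0.9318

P(102 < X < 156) ≈ 0.9318


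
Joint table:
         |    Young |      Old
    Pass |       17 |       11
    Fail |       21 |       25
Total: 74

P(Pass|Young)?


P(Pass|Young) = 17/(17+21) = 17/38

P = 17/38 ≈ 44.74%


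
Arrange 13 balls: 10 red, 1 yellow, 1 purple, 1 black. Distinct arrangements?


13!/(10!×1!×1!×1!) = 1716

1716


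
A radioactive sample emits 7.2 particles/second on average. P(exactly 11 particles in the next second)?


Poisson(λ=7.2): P(X=11) = e^(-λ)×λ^k/k!
= e^(-7.2) × 7.2^11 / 11!
≈ 0.0007465858084 × 2695612494.69 / 39916800 ≈ 0.050418

P(X=11) ≈ 0.050418 ≈ 5.04%


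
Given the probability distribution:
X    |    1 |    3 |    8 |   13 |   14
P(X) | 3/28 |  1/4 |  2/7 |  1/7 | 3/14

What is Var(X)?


E[X] = 8
E[X²] = 1215/14
Var(X) = E[X²] - (E[X])² = 1215/14 - 64 = 319/14

Var(X) = 319/14 ≈ 22.7857


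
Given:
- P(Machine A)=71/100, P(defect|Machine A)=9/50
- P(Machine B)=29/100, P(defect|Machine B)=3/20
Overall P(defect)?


P(B) = Σ P(B|Aᵢ)×P(Aᵢ)
  9/50×71/100 = 639/5000
  3/20×29/100 = 87/2000
Sum = 1713/10000

P(defect) = 1713/10000 ≈ 17.13%


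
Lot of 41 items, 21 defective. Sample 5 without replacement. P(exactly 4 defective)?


Hypergeometric: C(21,4)×C(20,1)/C(41,5)
= 5985×20/749398 = 3150/19721

P(X=4) = 3150/19721 ≈ 15.97%


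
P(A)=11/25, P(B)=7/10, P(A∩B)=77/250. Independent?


P(A)×P(B) = 77/250
P(A∩B) = 77/250
Equal ✓ → Independent

Yes, independent


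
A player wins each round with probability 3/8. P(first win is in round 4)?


Geometric: P(X=4) = (1-p)^(k-1)×p = (5/8)^3×3/8 = 375/4096

P(X=4) = 375/4096 ≈ 9.16%


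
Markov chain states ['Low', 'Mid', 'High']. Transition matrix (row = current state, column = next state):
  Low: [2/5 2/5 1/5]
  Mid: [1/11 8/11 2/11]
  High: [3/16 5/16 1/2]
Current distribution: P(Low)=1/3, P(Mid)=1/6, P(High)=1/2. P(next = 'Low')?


P(next=Low) = Σᵢ P(now=i)×P(i→Low)
= 1/3×2/5 + 1/6×1/11 + 1/2×3/16
= 2/15 + 1/66 + 3/32 = 1279/5280

P = 1279/5280 ≈ 0.2422


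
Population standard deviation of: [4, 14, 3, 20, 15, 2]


Mean = 58/6 = 29/3
  (4-29/3)²=289/9
  (14-29/3)²=169/9
  (3-29/3)²=400/9
  (20-29/3)²=961/9
  (15-29/3)²=256/9
  (2-29/3)²=529/9
Σ(x-μ)² = 868/3
σ² = (868/3)/6 = 434/9

σ = √(434/9) ≈ 6.9442


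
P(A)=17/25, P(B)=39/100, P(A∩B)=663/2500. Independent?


P(A)×P(B) = 663/2500
P(A∩B) = 663/2500
Equal ✓ → Independent

Yes, independent


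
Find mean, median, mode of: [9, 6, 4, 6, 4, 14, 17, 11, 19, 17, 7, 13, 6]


Sorted: [4, 4, 6, 6, 6, 7, 9, 11, 13, 14, 17, 17, 19]
Mean = 133/13
Median = 9
Freq: {9: 1, 6: 3, 4: 2, 14: 1, 17: 2, 11: 1, 19: 1, 7: 1, 13: 1}
Mode: [6]

Mean=133/13, Median=9, Mode=6


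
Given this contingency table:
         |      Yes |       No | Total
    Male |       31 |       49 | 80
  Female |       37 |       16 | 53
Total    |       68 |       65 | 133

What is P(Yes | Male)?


P(Yes | Male) = 31/(31+49) = 31/80

P(Yes|Male) = 31/80 ≈ 38.75%


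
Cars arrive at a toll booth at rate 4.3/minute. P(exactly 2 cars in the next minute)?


Poisson(λ=4.3): P(X=2) = e^(-λ)×λ^k/k!
= e^(-4.3) × 4.3^2 / 2!
≈ 0.01356855901 × 18.49 / 2 ≈ 0.125441

P(X=2) ≈ 0.125441 ≈ 12.54%


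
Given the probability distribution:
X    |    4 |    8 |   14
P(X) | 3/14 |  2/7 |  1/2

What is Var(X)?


E[X] = 71/7
E[X²] = 838/7
Var(X) = E[X²] - (E[X])² = 838/7 - 5041/49 = 825/49

Var(X) = 825/49 ≈ 16.8367


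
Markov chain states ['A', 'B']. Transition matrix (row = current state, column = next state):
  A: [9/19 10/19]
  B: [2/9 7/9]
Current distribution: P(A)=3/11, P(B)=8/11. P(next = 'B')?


P(next=B) = Σᵢ P(now=i)×P(i→B)
= 3/11×10/19 + 8/11×7/9
= 30/209 + 56/99 = 1334/1881

P = 1334/1881 ≈ 0.7092


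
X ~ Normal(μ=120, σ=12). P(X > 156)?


z = (156-120)/12 = 3.0
P(X > 156) = 1 - P(Z ≤ 3.0) = 1 - 0.9987 = 0.0013

P(X > 156) ≈ 0.0013


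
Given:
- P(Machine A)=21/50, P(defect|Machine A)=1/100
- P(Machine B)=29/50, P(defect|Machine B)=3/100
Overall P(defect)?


P(B) = Σ P(B|Aᵢ)×P(Aᵢ)
  1/100×21/50 = 21/5000
  3/100×29/50 = 87/5000
Sum = 27/1250

P(defect) = 27/1250 ≈ 2.16%


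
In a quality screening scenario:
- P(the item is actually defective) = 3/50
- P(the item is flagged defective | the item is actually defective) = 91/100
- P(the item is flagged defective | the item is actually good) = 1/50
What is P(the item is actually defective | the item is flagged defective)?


Using Bayes' theorem:
P(A|B) = P(B|A)·P(A) / P(B)

P(the item is flagged defective) = 91/100 × 3/50 + 1/50 × 47/50
= 273/5000 + 47/2500 = 367/5000

P(the item is actually defective|the item is flagged defective) = (273/5000) / (367/5000) = 273/367

P(the item is actually defective|the item is flagged defective) = 273/367 ≈ 74.39%


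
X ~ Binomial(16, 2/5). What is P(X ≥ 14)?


P(X ≥ 14) = Σ P(X=i) for i=14..16
P(X=14) = 3538944/30517578125
P(X=15) = 1572864/152587890625
P(X=16) = 65536/152587890625
Sum = 3866624/30517578125

P(X ≥ 14) = 3866624/30517578125 ≈ 0.01%


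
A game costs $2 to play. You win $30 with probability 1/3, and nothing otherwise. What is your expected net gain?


E[gain] = (30-2)×1/3 + (-2)×2/3
= 28/3 - 4/3 = 8

Expected net gain = $8 ≈ $8.00


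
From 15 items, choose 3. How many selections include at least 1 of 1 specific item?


Complement: C(15,3) - C(14,3) = 455 - 364 = 91

91


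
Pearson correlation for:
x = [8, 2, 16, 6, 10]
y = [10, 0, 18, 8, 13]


n=5, Σx=42, Σy=49, Σxy=546, Σx²=460, Σy²=657
r = (5×546 - 42×49)/√((5×460 - 42²)(5×657 - 49²))
= 672/√(536×884) = 672/√473824 ≈ 672/688.3487 ≈ 0.9762

r ≈ 0.9762


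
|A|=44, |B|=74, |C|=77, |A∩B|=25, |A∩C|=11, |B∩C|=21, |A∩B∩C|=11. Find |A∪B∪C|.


|A∪B∪C| = 44+74+77-25-11-21+11 = 149

|A∪B∪C| = 149


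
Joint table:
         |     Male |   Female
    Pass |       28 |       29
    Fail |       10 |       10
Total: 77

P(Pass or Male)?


P(Pass∨Male) = P(Pass) + P(Male) - P(Pass∧Male)
= (57 + 38 - 28)/77 = 67/77

P = 67/77 ≈ 87.01%


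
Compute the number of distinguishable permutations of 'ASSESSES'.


Letters: 8, freq: {'A': 1, 'S': 5, 'E': 2}
8!/(1!×5!×2!) = 40320/240 = 168

168


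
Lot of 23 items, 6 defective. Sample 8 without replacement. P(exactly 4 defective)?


Hypergeometric: C(6,4)×C(17,4)/C(23,8)
= 15×2380/490314 = 350/4807

P(X=4) = 350/4807 ≈ 7.28%


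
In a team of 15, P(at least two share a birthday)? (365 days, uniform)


P(all different) = Π(365-i)/365 for i=0..14
= 0.747099
P(match) = 1 - 0.747099 = 0.252901

P ≈ 0.2529 ≈ 25.29%


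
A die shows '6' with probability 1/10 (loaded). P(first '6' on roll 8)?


Geometric: P(X=8) = (1-p)^(k-1)×p = (9/10)^7×1/10 = 4782969/100000000

P(X=8) = 4782969/100000000 ≈ 4.78%


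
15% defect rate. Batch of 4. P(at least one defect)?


P(all good) = (17/20)^4 = 83521/160000
P(≥1 defect) = 76479/160000

P = 76479/160000 ≈ 47.80%


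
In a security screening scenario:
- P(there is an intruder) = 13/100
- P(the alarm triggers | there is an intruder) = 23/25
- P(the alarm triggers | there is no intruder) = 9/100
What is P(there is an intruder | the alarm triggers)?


Using Bayes' theorem:
P(A|B) = P(B|A)·P(A) / P(B)

P(the alarm triggers) = 23/25 × 13/100 + 9/100 × 87/100
= 299/2500 + 783/10000 = 1979/10000

P(there is an intruder|the alarm triggers) = (299/2500) / (1979/10000) = 1196/1979

P(there is an intruder|the alarm triggers) = 1196/1979 ≈ 60.43%


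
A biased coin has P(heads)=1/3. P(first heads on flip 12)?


Geometric: P(X=12) = (1-p)^(k-1)×p = (2/3)^11×1/3 = 2048/531441

P(X=12) = 2048/531441 ≈ 0.39%


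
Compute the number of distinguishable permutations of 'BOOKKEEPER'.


Letters: 10, freq: {'B': 1, 'O': 2, 'K': 2, 'E': 3, 'P': 1, 'R': 1}
10!/(1!×2!×2!×3!×1!×1!) = 3628800/24 = 151200

151200


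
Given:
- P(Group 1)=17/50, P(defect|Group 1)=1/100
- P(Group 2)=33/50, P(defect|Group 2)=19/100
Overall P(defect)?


P(B) = Σ P(B|Aᵢ)×P(Aᵢ)
  1/100×17/50 = 17/5000
  19/100×33/50 = 627/5000
Sum = 161/1250

P(defect) = 161/1250 ≈ 12.88%


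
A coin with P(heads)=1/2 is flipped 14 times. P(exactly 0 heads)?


Binomial: P(X=0) = C(14,0)×p^0×(1-p)^14
= 1 × 1 × 1/16384 = 1/16384

P(X=0) = 1/16384 ≈ 0.01%


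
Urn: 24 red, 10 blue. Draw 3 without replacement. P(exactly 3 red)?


Hypergeometric: C(24,3)×C(10,0)/C(34,3)
= 2024×1/5984 = 23/68

P(X=3) = 23/68 ≈ 33.82%


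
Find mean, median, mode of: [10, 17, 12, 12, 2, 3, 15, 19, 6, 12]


Sorted: [2, 3, 6, 10, 12, 12, 12, 15, 17, 19]
Mean = 108/10 = 54/5
Median = 12
Freq: {10: 1, 17: 1, 12: 3, 2: 1, 3: 1, 15: 1, 19: 1, 6: 1}
Mode: [12]

Mean=54/5, Median=12, Mode=12


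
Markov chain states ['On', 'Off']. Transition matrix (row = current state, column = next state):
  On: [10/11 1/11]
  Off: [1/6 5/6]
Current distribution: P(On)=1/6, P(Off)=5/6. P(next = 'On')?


P(next=On) = Σᵢ P(now=i)×P(i→On)
= 1/6×10/11 + 5/6×1/6
= 5/33 + 5/36 = 115/396

P = 115/396 ≈ 0.2904


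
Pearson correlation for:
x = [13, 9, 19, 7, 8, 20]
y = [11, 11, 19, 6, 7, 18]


n=6, Σx=76, Σy=72, Σxy=1061, Σx²=1124, Σy²=1012
r = (6×1061 - 76×72)/√((6×1124 - 76²)(6×1012 - 72²))
= 894/√(968×888) = 894/√859584 ≈ 894/927.1375 ≈ 0.9643

r ≈ 0.9643


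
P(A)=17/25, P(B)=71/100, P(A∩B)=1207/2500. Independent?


P(A)×P(B) = 1207/2500
P(A∩B) = 1207/2500
Equal ✓ → Independent

Yes, independent


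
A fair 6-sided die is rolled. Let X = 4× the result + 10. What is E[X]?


E[die] = (1+6)/2 = 7/2
E[X] = 4×7/2 + 10 = 24

E[X] = 24


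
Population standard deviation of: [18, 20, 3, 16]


Mean = 57/4
  (18-57/4)²=225/16
  (20-57/4)²=529/16
  (3-57/4)²=2025/16
  (16-57/4)²=49/16
Σ(x-μ)² = 707/4
σ² = (707/4)/4 = 707/16

σ = √(707/16) ≈ 6.6474


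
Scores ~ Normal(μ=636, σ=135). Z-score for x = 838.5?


z = (x - μ)/σ = (838.5 - 636)/135 = 1.5

z = 1.5


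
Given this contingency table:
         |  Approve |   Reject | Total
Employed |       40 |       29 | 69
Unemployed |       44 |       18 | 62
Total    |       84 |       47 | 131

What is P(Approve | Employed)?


P(Approve | Employed) = 40/(40+29) = 40/69

P(Approve|Employed) = 40/69 ≈ 57.97%


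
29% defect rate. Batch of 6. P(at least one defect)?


P(all good) = (71/100)^6 = 128100283921/1000000000000
P(≥1 defect) = 871899716079/1000000000000

P = 871899716079/1000000000000 ≈ 87.19%


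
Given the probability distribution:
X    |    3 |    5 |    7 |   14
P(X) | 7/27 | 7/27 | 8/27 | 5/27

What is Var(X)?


E[X] = 182/27
E[X²] = 1610/27
Var(X) = E[X²] - (E[X])² = 1610/27 - 33124/729 = 10346/729

Var(X) = 10346/729 ≈ 14.1920


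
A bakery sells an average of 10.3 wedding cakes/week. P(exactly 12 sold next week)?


Poisson(λ=10.3): P(X=12) = e^(-λ)×λ^k/k!
= e^(-10.3) × 10.3^12 / 12!
≈ 3.363309519e-05 × 1.42576088685e+12 / 479001600 ≈ 0.100110

P(X=12) ≈ 0.100110 ≈ 10.01%


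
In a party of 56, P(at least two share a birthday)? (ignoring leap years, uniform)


P(all different) = Π(365-i)/365 for i=0..55
= 0.011668
P(match) = 1 - 0.011668 = 0.988332

P ≈ 0.9883 ≈ 98.83%


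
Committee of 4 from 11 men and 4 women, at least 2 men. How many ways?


Count by #men:
  2M,2W: C(11,2)×C(4,2)=330
  3M,1W: C(11,3)×C(4,1)=660
  4M,0W: C(11,4)×C(4,0)=330
Total = 1320

1320


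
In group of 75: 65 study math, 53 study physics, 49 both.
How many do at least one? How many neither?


|A∪B| = 65+53-49 = 69
Neither = 75-69 = 6

At least one: 69; Neither: 6


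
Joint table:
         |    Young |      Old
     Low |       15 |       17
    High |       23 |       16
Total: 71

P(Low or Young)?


P(Low∨Young) = P(Low) + P(Young) - P(Low∧Young)
= (32 + 38 - 15)/71 = 55/71

P = 55/71 ≈ 77.46%


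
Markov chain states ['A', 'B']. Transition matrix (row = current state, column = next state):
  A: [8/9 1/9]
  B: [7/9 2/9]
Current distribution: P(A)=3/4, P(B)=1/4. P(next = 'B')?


P(next=B) = Σᵢ P(now=i)×P(i→B)
= 3/4×1/9 + 1/4×2/9
= 1/12 + 1/18 = 5/36

P = 5/36 ≈ 0.1389


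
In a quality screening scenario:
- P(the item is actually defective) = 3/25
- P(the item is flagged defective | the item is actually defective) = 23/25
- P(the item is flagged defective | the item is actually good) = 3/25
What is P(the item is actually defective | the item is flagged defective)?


Using Bayes' theorem:
P(A|B) = P(B|A)·P(A) / P(B)

P(the item is flagged defective) = 23/25 × 3/25 + 3/25 × 22/25
= 69/625 + 66/625 = 27/125

P(the item is actually defective|the item is flagged defective) = (69/625) / (27/125) = 23/45

P(the item is actually defective|the item is flagged defective) = 23/45 ≈ 51.11%


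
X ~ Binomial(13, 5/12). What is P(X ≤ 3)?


P(X ≤ 3) = Σ P(X=i) for i=0..3
P(X=0) = 96889010407/106993205379072
P(X=1) = 899683668065/106993205379072
P(X=2) = 642631191475/17832200896512
P(X=3) = 5049245075875/53496602689536
Sum = 233607030923/1671768834048

P(X ≤ 3) = 233607030923/1671768834048 ≈ 13.97%


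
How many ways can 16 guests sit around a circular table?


Circular arrangements of 16 distinct objects: fix one position to break rotational symmetry.
(n-1)! = 15! = 1307674368000

1307674368000


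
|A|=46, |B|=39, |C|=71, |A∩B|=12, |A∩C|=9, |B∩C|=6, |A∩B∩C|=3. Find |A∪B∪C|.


|A∪B∪C| = 46+39+71-12-9-6+3 = 132

|A∪B∪C| = 132


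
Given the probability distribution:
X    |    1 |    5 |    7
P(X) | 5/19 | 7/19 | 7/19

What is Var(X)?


E[X] = 89/19
E[X²] = 523/19
Var(X) = E[X²] - (E[X])² = 523/19 - 7921/361 = 2016/361

Var(X) = 2016/361 ≈ 5.5845


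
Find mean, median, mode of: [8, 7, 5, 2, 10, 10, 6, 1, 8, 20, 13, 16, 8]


Sorted: [1, 2, 5, 6, 7, 8, 8, 8, 10, 10, 13, 16, 20]
Mean = 114/13
Median = 8
Freq: {8: 3, 7: 1, 5: 1, 2: 1, 10: 2, 6: 1, 1: 1, 20: 1, 13: 1, 16: 1}
Mode: [8]

Mean=114/13, Median=8, Mode=8


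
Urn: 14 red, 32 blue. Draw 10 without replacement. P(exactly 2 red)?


Hypergeometric: C(14,2)×C(32,8)/C(46,10)
= 91×10518300/4076350421 = 73628100/313565417

P(X=2) = 73628100/313565417 ≈ 23.48%


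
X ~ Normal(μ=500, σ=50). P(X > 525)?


z = (525-500)/50 = 0.5
P(X > 525) = 1 - P(Z ≤ 0.5) = 1 - 0.6915 = 0.3085

P(X > 525) ≈ 0.3085


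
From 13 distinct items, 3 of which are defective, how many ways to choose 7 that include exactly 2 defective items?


Choose 2 of the 3 defective items and 5 of the other 10 items:
C(3,2)×C(10,5) = 3×252 = 756

756


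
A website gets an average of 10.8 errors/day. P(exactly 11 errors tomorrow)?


Poisson(λ=10.8): P(X=11) = e^(-λ)×λ^k/k!
= e^(-10.8) × 10.8^11 / 11!
≈ 2.039950341e-05 × 233163899705 / 39916800 ≈ 0.119159

P(X=11) ≈ 0.119159 ≈ 11.92%


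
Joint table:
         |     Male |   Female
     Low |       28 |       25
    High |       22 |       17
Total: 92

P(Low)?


P(Low) = (28+25)/92 = 53/92

P(Low) = 53/92 ≈ 57.61%


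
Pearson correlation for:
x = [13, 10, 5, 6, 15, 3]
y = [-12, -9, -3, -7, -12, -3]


n=6, Σx=52, Σy=-46, Σxy=-492, Σx²=564, Σy²=436
r = (6×(-492) - 52×(-46))/√((6×564 - 52²)(6×436 - (-46)²))
= -560/√(680×500) = -560/√340000 ≈ -560/583.0952 ≈ -0.9604

r ≈ -0.9604


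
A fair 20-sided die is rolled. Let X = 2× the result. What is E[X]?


E[die] = (1+20)/2 = 21/2
E[X] = 2 × 21/2 = 21

E[X] = 21


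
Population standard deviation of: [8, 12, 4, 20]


Mean = 44/4 = 11
  (8-11)²=9
  (12-11)²=1
  (4-11)²=49
  (20-11)²=81
Σ(x-μ)² = 140
σ² = 140/4 = 35

σ = √(35) ≈ 5.9161


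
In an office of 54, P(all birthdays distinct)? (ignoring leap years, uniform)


P(all different) = Π(365-i)/365 for i=0..53
= (365/365)×(364/365)×...×(312/365)
= 0.016123

P ≈ 0.0161 ≈ 1.61%


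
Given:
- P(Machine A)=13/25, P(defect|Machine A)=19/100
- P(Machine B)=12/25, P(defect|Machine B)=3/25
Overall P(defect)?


P(B) = Σ P(B|Aᵢ)×P(Aᵢ)
  19/100×13/25 = 247/2500
  3/25×12/25 = 36/625
Sum = 391/2500

P(defect) = 391/2500 ≈ 15.64%


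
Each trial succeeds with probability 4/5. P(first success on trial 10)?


Geometric: P(X=10) = (1-p)^(k-1)×p = (1/5)^9×4/5 = 4/9765625

P(X=10) = 4/9765625 ≈ 0.00%


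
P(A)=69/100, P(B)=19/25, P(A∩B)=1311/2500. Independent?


P(A)×P(B) = 1311/2500
P(A∩B) = 1311/2500
Equal ✓ → Independent

Yes, independent


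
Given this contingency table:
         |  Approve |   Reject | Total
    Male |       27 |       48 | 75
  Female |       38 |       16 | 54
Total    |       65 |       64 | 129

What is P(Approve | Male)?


P(Approve | Male) = 27/(27+48) = 27/75 = 9/25

P(Approve|Male) = 9/25 ≈ 36.00%


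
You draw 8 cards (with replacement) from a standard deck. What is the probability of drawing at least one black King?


P(not a black King) = 50/52 = 25/26
P(none in 8 draws) = (25/26)^8 = 152587890625/208827064576
P(≥1 black King) = 1 - 152587890625/208827064576 = 56239173951/208827064576

P = 56239173951/208827064576 ≈ 26.93%


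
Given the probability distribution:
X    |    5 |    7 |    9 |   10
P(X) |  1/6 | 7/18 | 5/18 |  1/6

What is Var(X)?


E[X] = 139/18
E[X²] = 1123/18
Var(X) = E[X²] - (E[X])² = 1123/18 - 19321/324 = 893/324

Var(X) = 893/324 ≈ 2.7562


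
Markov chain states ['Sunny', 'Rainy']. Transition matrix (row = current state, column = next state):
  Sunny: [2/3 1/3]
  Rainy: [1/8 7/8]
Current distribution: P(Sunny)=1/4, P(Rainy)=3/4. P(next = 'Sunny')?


P(next=Sunny) = Σᵢ P(now=i)×P(i→Sunny)
= 1/4×2/3 + 3/4×1/8
= 1/6 + 3/32 = 25/96

P = 25/96 ≈ 0.2604


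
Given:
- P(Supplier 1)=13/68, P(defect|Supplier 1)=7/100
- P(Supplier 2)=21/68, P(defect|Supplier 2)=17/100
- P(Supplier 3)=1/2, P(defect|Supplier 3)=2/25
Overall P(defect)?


P(B) = Σ P(B|Aᵢ)×P(Aᵢ)
  7/100×13/68 = 91/6800
  17/100×21/68 = 21/400
  2/25×1/2 = 1/25
Sum = 9/85

P(defect) = 9/85 ≈ 10.59%


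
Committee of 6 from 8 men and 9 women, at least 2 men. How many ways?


Count by #men:
  2M,4W: C(8,2)×C(9,4)=3528
  3M,3W: C(8,3)×C(9,3)=4704
  4M,2W: C(8,4)×C(9,2)=2520
  5M,1W: C(8,5)×C(9,1)=504
  6M,0W: C(8,6)×C(9,0)=28
Total = 11284

11284


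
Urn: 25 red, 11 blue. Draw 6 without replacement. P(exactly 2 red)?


Hypergeometric: C(25,2)×C(11,4)/C(36,6)
= 300×330/1947792 = 375/7378

P(X=2) = 375/7378 ≈ 5.08%


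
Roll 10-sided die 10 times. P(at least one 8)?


P(no 8)^10 = (9/10)^10 = 3486784401/10000000000
P(≥1) = 1 - 3486784401/10000000000 = 6513215599/10000000000

P = 6513215599/10000000000 ≈ 65.13%


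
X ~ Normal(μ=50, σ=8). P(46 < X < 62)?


z₁=(46-50)/8=-0.5, z₂=(62-50)/8=1.5
P = Φ(1.5) - Φ(-0.5) = 0.933193 - 0.308538 = 0.624655 ≈ 0.6247

P(46 < X < 62) ≈ 0.6247


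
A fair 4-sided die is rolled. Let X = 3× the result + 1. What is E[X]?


E[die] = (1+4)/2 = 5/2
E[X] = 3×5/2 + 1 = 17/2

E[X] = 17/2


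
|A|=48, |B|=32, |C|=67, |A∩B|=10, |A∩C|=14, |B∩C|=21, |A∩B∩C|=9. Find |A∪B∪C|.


|A∪B∪C| = 48+32+67-10-14-21+9 = 111

|A∪B∪C| = 111


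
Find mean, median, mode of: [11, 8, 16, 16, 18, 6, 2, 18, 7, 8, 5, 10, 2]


Sorted: [2, 2, 5, 6, 7, 8, 8, 10, 11, 16, 16, 18, 18]
Mean = 127/13
Median = 8
Freq: {11: 1, 8: 2, 16: 2, 18: 2, 6: 1, 2: 2, 7: 1, 5: 1, 10: 1}
Mode: [2, 8, 16, 18]

Mean=127/13, Median=8, Mode=[2, 8, 16, 18]


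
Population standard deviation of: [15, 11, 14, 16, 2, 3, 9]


Mean = 70/7 = 10
  (15-10)²=25
  (11-10)²=1
  (14-10)²=16
  (16-10)²=36
  (2-10)²=64
  (3-10)²=49
  (9-10)²=1
Σ(x-μ)² = 192
σ² = 192/7

σ = √(192/7) ≈ 5.2372


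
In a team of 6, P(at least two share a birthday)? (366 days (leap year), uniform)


P(all different) = Π(366-i)/366 for i=0..5
= 0.959646
P(match) = 1 - 0.959646 = 0.040354

P ≈ 0.0404 ≈ 4.04%


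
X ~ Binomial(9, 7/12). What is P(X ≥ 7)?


P(X ≥ 7) = Σ P(X=i) for i=7..9
P(X=7) = 20588575/143327232
P(X=8) = 28824005/573308928
P(X=9) = 40353607/5159780352
Sum = 65059897/322486272

P(X ≥ 7) = 65059897/322486272 ≈ 20.17%


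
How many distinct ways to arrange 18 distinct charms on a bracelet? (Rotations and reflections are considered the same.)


Free circular arrangements: rotations and reflections both identified.
(n-1)!/2 = 17!/2 = 355687428096000/2 = 177843714048000

177843714048000


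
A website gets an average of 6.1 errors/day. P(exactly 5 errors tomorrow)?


Poisson(λ=6.1): P(X=5) = e^(-λ)×λ^k/k!
= e^(-6.1) × 6.1^5 / 5!
≈ 0.002242867719 × 8445.96301 / 120 ≈ 0.157860

P(X=5) ≈ 0.157860 ≈ 15.79%


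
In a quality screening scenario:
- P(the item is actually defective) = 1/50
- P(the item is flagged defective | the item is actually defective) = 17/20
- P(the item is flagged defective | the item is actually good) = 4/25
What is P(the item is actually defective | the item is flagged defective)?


Using Bayes' theorem:
P(A|B) = P(B|A)·P(A) / P(B)

P(the item is flagged defective) = 17/20 × 1/50 + 4/25 × 49/50
= 17/1000 + 98/625 = 869/5000

P(the item is actually defective|the item is flagged defective) = (17/1000) / (869/5000) = 85/869

P(the item is actually defective|the item is flagged defective) = 85/869 ≈ 9.78%


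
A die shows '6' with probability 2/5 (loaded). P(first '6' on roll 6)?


Geometric: P(X=6) = (1-p)^(k-1)×p = (3/5)^5×2/5 = 486/15625

P(X=6) = 486/15625 ≈ 3.11%


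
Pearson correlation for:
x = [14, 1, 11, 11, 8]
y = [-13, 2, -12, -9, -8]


n=5, Σx=45, Σy=-40, Σxy=-475, Σx²=503, Σy²=462
r = (5×(-475) - 45×(-40))/√((5×503 - 45²)(5×462 - (-40)²))
= -575/√(490×710) = -575/√347900 ≈ -575/589.8305 ≈ -0.9749

r ≈ -0.9749


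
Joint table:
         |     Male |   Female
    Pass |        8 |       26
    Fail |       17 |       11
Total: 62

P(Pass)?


P(Pass) = (8+26)/62 = 34/62 = 17/31

P(Pass) = 17/31 ≈ 54.84%


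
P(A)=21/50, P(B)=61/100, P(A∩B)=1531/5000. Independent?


P(A)×P(B) = 1281/5000
P(A∩B) = 1531/5000
Not equal → NOT independent

No, not independent


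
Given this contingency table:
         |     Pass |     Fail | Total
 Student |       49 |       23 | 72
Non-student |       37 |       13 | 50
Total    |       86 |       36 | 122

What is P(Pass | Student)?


P(Pass | Student) = 49/(49+23) = 49/72

P(Pass|Student) = 49/72 ≈ 68.06%


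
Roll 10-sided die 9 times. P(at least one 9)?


P(no 9)^9 = (9/10)^9 = 387420489/1000000000
P(≥1) = 1 - 387420489/1000000000 = 612579511/1000000000

P = 612579511/1000000000 ≈ 61.26%


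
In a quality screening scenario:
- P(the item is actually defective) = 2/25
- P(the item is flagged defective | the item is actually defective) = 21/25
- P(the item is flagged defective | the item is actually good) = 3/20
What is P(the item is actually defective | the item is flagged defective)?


Using Bayes' theorem:
P(A|B) = P(B|A)·P(A) / P(B)

P(the item is flagged defective) = 21/25 × 2/25 + 3/20 × 23/25
= 42/625 + 69/500 = 513/2500

P(the item is actually defective|the item is flagged defective) = (42/625) / (513/2500) = 56/171

P(the item is actually defective|the item is flagged defective) = 56/171 ≈ 32.75%


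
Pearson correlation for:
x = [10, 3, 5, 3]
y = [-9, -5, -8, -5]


n=4, Σx=21, Σy=-27, Σxy=-160, Σx²=143, Σy²=195
r = (4×(-160) - 21×(-27))/√((4×143 - 21²)(4×195 - (-27)²))
= -73/√(131×51) = -73/√6681 ≈ -73/81.7374 ≈ -0.8931

r ≈ -0.8931


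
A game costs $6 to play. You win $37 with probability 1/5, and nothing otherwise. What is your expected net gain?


E[gain] = (37-6)×1/5 + (-6)×4/5
= 31/5 - 24/5 = 7/5

Expected net gain = $7/5 ≈ $1.40


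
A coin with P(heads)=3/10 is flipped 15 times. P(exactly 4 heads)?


Binomial: P(X=4) = C(15,4)×p^4×(1-p)^11
= 1365 × 81/10000 × 1977326743/100000000000 = 43724626267959/200000000000000

P(X=4) = 43724626267959/200000000000000 ≈ 21.86%


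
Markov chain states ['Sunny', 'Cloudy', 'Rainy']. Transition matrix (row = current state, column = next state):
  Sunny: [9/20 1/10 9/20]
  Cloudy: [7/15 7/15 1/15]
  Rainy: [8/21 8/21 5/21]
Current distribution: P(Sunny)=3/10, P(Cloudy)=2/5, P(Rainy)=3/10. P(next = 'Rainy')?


P(next=Rainy) = Σᵢ P(now=i)×P(i→Rainy)
= 3/10×9/20 + 2/5×1/15 + 3/10×5/21
= 27/200 + 2/75 + 1/14 = 979/4200

P = 979/4200 ≈ 0.2331


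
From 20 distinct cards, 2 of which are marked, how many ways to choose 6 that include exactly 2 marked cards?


Choose 2 of the 2 marked cards and 4 of the other 18 cards:
C(2,2)×C(18,4) = 1×3060 = 3060

3060


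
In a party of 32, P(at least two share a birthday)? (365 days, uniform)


P(all different) = Π(365-i)/365 for i=0..31
= 0.246652
P(match) = 1 - 0.246652 = 0.753348

P ≈ 0.7533 ≈ 75.33%


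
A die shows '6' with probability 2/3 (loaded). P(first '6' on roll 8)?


Geometric: P(X=8) = (1-p)^(k-1)×p = (1/3)^7×2/3 = 2/6561

P(X=8) = 2/6561 ≈ 0.03%


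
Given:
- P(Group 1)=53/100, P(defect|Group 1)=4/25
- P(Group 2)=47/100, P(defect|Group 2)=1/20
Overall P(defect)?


P(B) = Σ P(B|Aᵢ)×P(Aᵢ)
  4/25×53/100 = 53/625
  1/20×47/100 = 47/2000
Sum = 1083/10000

P(defect) = 1083/10000 ≈ 10.83%


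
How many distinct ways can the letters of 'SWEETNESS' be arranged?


Letters: 9, freq: {'S': 3, 'W': 1, 'E': 3, 'T': 1, 'N': 1}
9!/(3!×1!×3!×1!×1!) = 362880/36 = 10080

10080


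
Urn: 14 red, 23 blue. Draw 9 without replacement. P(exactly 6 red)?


Hypergeometric: C(14,6)×C(23,3)/C(37,9)
= 3003×1771/124403620 = 483483/11309420

P(X=6) = 483483/11309420 ≈ 4.28%


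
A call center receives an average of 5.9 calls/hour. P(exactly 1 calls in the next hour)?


Poisson(λ=5.9): P(X=1) = e^(-λ)×λ^k/k!
= e^(-5.9) × 5.9^1 / 1!
≈ 0.002739444819 × 5.9 / 1 ≈ 0.016163

P(X=1) ≈ 0.016163 ≈ 1.62%


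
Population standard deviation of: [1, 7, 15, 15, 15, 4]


Mean = 57/6 = 19/2
  (1-19/2)²=289/4
  (7-19/2)²=25/4
  (15-19/2)²=121/4
  (15-19/2)²=121/4
  (15-19/2)²=121/4
  (4-19/2)²=121/4
Σ(x-μ)² = 399/2
σ² = (399/2)/6 = 133/4

σ = √(133/4) ≈ 5.7663


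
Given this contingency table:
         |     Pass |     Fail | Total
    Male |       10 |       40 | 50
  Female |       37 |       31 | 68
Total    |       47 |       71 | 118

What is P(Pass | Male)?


P(Pass | Male) = 10/(10+40) = 10/50 = 1/5

P(Pass|Male) = 1/5 ≈ 20.00%


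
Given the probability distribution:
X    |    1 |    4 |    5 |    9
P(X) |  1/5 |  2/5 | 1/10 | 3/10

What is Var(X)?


E[X] = 5
E[X²] = 167/5
Var(X) = E[X²] - (E[X])² = 167/5 - 25 = 42/5

Var(X) = 42/5 ≈ 8.4000


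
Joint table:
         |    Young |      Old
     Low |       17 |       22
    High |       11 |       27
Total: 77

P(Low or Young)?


P(Low∨Young) = P(Low) + P(Young) - P(Low∧Young)
= (39 + 28 - 17)/77 = 50/77

P = 50/77 ≈ 64.94%


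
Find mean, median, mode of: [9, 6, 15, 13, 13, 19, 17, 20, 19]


Sorted: [6, 9, 13, 13, 15, 17, 19, 19, 20]
Mean = 131/9
Median = 15
Freq: {9: 1, 6: 1, 15: 1, 13: 2, 19: 2, 17: 1, 20: 1}
Mode: [13, 19]

Mean=131/9, Median=15, Mode=[13, 19]


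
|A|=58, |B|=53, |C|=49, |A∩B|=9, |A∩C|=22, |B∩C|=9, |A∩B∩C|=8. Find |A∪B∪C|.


|A∪B∪C| = 58+53+49-9-22-9+8 = 128

|A∪B∪C| = 128


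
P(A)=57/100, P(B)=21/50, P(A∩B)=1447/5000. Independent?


P(A)×P(B) = 1197/5000
P(A∩B) = 1447/5000
Not equal → NOT independent

No, not independent


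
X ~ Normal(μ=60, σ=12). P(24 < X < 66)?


z₁=(24-60)/12=-3.0, z₂=(66-60)/12=0.5
P = Φ(0.5) - Φ(-3.0) = 0.691462 - 0.001350 = 0.690112 ≈ 0.6901

P(24 < X < 66) ≈ 0.6901


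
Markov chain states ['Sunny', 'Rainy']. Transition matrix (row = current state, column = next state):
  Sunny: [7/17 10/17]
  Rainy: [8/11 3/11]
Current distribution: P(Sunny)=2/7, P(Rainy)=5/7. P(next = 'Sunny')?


P(next=Sunny) = Σᵢ P(now=i)×P(i→Sunny)
= 2/7×7/17 + 5/7×8/11
= 2/17 + 40/77 = 834/1309

P = 834/1309 ≈ 0.6371


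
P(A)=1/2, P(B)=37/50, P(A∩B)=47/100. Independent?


P(A)×P(B) = 37/100
P(A∩B) = 47/100
Not equal → NOT independent

No, not independent


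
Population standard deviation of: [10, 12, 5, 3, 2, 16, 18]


Mean = 66/7
  (10-66/7)²=16/49
  (12-66/7)²=324/49
  (5-66/7)²=961/49
  (3-66/7)²=2025/49
  (2-66/7)²=2704/49
  (16-66/7)²=2116/49
  (18-66/7)²=3600/49
Σ(x-μ)² = 1678/7
σ² = (1678/7)/7 = 1678/49

σ = √(1678/49) ≈ 5.8519


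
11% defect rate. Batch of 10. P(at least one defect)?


P(all good) = (89/100)^10 = 31181719929966183601/100000000000000000000
P(≥1 defect) = 68818280070033816399/100000000000000000000

P = 68818280070033816399/100000000000000000000 ≈ 68.82%


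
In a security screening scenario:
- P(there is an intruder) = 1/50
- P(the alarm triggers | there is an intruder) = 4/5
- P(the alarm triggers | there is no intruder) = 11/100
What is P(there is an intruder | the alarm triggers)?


Using Bayes' theorem:
P(A|B) = P(B|A)·P(A) / P(B)

P(the alarm triggers) = 4/5 × 1/50 + 11/100 × 49/50
= 2/125 + 539/5000 = 619/5000

P(there is an intruder|the alarm triggers) = (2/125) / (619/5000) = 80/619

P(there is an intruder|the alarm triggers) = 80/619 ≈ 12.92%


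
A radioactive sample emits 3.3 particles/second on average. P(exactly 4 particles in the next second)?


Poisson(λ=3.3): P(X=4) = e^(-λ)×λ^k/k!
= e^(-3.3) × 3.3^4 / 4!
≈ 0.0368831674 × 118.5921 / 24 ≈ 0.182252

P(X=4) ≈ 0.182252 ≈ 18.23%


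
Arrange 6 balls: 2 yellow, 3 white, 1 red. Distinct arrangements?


6!/(2!×3!×1!) = 60

60


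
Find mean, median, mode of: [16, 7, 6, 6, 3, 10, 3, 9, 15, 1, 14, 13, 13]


Sorted: [1, 3, 3, 6, 6, 7, 9, 10, 13, 13, 14, 15, 16]
Mean = 116/13
Median = 9
Freq: {16: 1, 7: 1, 6: 2, 3: 2, 10: 1, 9: 1, 15: 1, 1: 1, 14: 1, 13: 2}
Mode: [3, 6, 13]

Mean=116/13, Median=9, Mode=[3, 6, 13]


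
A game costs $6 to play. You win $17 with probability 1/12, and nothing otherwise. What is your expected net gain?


E[gain] = (17-6)×1/12 + (-6)×11/12
= 11/12 - 11/2 = -55/12

Expected net gain = $-55/12 ≈ $-4.58


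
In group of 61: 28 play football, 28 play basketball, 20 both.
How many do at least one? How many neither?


|A∪B| = 28+28-20 = 36
Neither = 61-36 = 25

At least one: 36; Neither: 25


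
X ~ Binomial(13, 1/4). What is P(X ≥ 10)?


P(X ≥ 10) = Σ P(X=i) for i=10..13
P(X=10) = 3861/33554432
P(X=11) = 351/33554432
P(X=12) = 39/67108864
P(X=13) = 1/67108864
Sum = 529/4194304

P(X ≥ 10) = 529/4194304 ≈ 0.01%


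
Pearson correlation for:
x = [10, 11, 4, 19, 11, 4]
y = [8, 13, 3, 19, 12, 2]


n=6, Σx=59, Σy=57, Σxy=736, Σx²=735, Σy²=751
r = (6×736 - 59×57)/√((6×735 - 59²)(6×751 - 57²))
= 1053/√(929×1257) = 1053/√1167753 ≈ 1053/1080.6262 ≈ 0.9744

r ≈ 0.9744


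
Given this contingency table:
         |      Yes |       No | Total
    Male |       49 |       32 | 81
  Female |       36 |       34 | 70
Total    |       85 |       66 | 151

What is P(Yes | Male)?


P(Yes | Male) = 49/(49+32) = 49/81

P(Yes|Male) = 49/81 ≈ 60.49%


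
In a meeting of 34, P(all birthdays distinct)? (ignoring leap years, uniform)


P(all different) = Π(365-i)/365 for i=0..33
= (365/365)×(364/365)×...×(332/365)
= 0.204683

P ≈ 0.2047 ≈ 20.47%


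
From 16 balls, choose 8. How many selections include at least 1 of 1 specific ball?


Complement: C(16,8) - C(15,8) = 12870 - 6435 = 6435

6435


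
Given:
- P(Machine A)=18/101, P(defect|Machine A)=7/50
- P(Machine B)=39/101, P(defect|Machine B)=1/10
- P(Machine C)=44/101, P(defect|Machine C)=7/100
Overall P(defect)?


P(B) = Σ P(B|Aᵢ)×P(Aᵢ)
  7/50×18/101 = 63/2525
  1/10×39/101 = 39/1010
  7/100×44/101 = 77/2525
Sum = 19/202

P(defect) = 19/202 ≈ 9.41%


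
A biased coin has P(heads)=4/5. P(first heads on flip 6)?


Geometric: P(X=6) = (1-p)^(k-1)×p = (1/5)^5×4/5 = 4/15625

P(X=6) = 4/15625 ≈ 0.03%


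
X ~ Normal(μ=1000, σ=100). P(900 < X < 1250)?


z₁=(900-1000)/100=-1.0, z₂=(1250-1000)/100=2.5
P = Φ(2.5) - Φ(-1.0) = 0.993790 - 0.158655 = 0.835135 ≈ 0.8351

P(900 < X < 1250) ≈ 0.8351


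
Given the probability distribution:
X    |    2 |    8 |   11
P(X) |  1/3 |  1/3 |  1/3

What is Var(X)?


E[X] = 7
E[X²] = 63
Var(X) = E[X²] - (E[X])² = 63 - 49 = 14

Var(X) = 14 ≈ 14.0000


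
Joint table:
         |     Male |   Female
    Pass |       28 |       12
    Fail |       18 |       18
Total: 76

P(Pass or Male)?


P(Pass∨Male) = P(Pass) + P(Male) - P(Pass∧Male)
= (40 + 46 - 28)/76 = 58/76 = 29/38

P = 29/38 ≈ 76.32%
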